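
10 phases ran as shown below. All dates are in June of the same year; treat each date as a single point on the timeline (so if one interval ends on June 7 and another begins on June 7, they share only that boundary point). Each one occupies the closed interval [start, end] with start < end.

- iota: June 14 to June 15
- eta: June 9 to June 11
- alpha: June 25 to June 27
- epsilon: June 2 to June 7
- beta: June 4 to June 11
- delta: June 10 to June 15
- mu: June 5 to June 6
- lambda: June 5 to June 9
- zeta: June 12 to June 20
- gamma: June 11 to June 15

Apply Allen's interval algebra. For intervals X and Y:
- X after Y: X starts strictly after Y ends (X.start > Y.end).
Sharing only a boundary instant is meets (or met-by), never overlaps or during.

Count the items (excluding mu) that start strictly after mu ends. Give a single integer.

6

Target mu = [June 5, June 6].
alpha [June 25, June 27] → after → counts.
beta [June 4, June 11] → contains → no.
delta [June 10, June 15] → after → counts.
epsilon [June 2, June 7] → contains → no.
eta [June 9, June 11] → after → counts.
gamma [June 11, June 15] → after → counts.
iota [June 14, June 15] → after → counts.
lambda [June 5, June 9] → started-by → no.
zeta [June 12, June 20] → after → counts.
Total: 6.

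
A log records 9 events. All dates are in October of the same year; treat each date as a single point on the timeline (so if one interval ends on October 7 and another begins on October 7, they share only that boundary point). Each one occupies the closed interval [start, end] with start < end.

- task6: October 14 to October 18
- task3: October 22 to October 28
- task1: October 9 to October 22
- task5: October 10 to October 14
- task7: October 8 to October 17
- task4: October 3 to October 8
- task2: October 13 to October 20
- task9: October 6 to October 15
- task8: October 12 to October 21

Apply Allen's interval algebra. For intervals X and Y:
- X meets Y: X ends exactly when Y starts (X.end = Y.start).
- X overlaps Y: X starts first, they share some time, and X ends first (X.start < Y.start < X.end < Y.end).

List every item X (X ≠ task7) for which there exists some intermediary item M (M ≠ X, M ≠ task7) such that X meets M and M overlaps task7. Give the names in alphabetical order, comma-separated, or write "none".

none

Target task7 = [October 8, October 17].
Intermediaries M with M overlaps task7: task9.
Via task9 — items with X meets task9: none.
Union: none.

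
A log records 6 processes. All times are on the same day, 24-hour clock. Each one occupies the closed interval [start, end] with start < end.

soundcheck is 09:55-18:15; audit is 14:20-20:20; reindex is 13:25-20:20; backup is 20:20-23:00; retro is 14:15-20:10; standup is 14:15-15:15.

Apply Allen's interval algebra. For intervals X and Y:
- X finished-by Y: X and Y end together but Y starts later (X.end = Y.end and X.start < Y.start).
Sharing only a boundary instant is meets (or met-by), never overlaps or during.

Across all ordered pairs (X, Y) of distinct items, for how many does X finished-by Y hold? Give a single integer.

1

Checking all 30 ordered pairs for relation 'finished-by'; matching pairs in alphabetical order:
(reindex, audit): reindex finished-by audit ✓
Count: 1.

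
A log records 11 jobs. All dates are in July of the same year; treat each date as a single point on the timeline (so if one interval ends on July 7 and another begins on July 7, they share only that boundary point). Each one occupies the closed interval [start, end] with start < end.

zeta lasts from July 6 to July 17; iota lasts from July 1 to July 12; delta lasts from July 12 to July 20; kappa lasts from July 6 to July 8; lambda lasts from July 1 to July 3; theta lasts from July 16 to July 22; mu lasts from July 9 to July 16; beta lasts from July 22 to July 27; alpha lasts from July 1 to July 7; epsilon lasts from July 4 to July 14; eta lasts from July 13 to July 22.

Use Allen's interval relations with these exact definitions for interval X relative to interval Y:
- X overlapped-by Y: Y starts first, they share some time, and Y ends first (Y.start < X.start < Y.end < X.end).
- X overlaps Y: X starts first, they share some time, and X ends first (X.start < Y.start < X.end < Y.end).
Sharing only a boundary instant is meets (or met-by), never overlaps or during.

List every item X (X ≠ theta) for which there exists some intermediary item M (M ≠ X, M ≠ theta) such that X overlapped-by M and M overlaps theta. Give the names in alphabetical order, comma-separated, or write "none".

Target theta = [July 16, July 22].
Intermediaries M with M overlaps theta: delta, zeta.
Via delta — items with X overlapped-by delta: eta.
Via zeta — items with X overlapped-by zeta: delta, eta.
Union: delta, eta.

delta, eta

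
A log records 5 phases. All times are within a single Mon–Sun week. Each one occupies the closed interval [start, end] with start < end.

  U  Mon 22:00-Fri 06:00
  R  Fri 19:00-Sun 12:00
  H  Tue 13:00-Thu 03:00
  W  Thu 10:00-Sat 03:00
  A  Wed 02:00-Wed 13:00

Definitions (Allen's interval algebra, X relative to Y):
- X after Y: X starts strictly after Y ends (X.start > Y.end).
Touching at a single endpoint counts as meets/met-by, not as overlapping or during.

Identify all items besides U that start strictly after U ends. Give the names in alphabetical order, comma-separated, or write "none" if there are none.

R

Target U = [Mon 22:00, Fri 06:00].
A [Wed 02:00, Wed 13:00] → during → no.
H [Tue 13:00, Thu 03:00] → during → no.
R [Fri 19:00, Sun 12:00] → after → yes.
W [Thu 10:00, Sat 03:00] → overlapped-by → no.
Result: R.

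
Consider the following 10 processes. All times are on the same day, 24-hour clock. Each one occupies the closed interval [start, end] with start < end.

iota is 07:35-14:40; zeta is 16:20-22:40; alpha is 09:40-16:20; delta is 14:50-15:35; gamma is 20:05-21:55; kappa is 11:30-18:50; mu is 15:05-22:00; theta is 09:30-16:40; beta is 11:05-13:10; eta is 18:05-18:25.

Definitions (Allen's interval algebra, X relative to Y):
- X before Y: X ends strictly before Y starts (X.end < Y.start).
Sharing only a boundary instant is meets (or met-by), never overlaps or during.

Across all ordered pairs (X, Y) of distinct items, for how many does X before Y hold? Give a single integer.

19

Checking all 90 ordered pairs for relation 'before'; matching pairs in alphabetical order:
(alpha, eta): alpha before eta ✓
(alpha, gamma): alpha before gamma ✓
(beta, delta): beta before delta ✓
(beta, eta): beta before eta ✓
(beta, gamma): beta before gamma ✓
(beta, mu): beta before mu ✓
(beta, zeta): beta before zeta ✓
(delta, eta): delta before eta ✓
(delta, gamma): delta before gamma ✓
(delta, zeta): delta before zeta ✓
(eta, gamma): eta before gamma ✓
(iota, delta): iota before delta ✓
(iota, eta): iota before eta ✓
(iota, gamma): iota before gamma ✓
(iota, mu): iota before mu ✓
(iota, zeta): iota before zeta ✓
(kappa, gamma): kappa before gamma ✓
(theta, eta): theta before eta ✓
(theta, gamma): theta before gamma ✓
Count: 19.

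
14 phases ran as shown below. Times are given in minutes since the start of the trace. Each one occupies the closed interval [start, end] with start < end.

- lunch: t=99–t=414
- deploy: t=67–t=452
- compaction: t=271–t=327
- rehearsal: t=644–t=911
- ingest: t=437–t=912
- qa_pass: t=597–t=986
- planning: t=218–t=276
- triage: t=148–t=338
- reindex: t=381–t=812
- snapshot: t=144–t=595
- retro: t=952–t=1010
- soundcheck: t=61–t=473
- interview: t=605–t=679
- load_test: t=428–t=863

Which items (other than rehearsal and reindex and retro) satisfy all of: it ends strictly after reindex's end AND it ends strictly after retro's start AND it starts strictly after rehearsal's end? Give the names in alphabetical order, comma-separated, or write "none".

Conditions: its end is strictly after reindex's end (X.end > t=812) AND its end is strictly after retro's start (X.end > t=952) AND its start is strictly after rehearsal's end (X.start > t=911).
compaction: end t=327 > t=812? ✗; end t=327 > t=952? ✗; start t=271 > t=911? ✗ → no.
deploy: end t=452 > t=812? ✗; end t=452 > t=952? ✗; start t=67 > t=911? ✗ → no.
ingest: end t=912 > t=812? ✓; end t=912 > t=952? ✗; start t=437 > t=911? ✗ → no.
interview: end t=679 > t=812? ✗; end t=679 > t=952? ✗; start t=605 > t=911? ✗ → no.
load_test: end t=863 > t=812? ✓; end t=863 > t=952? ✗; start t=428 > t=911? ✗ → no.
lunch: end t=414 > t=812? ✗; end t=414 > t=952? ✗; start t=99 > t=911? ✗ → no.
planning: end t=276 > t=812? ✗; end t=276 > t=952? ✗; start t=218 > t=911? ✗ → no.
qa_pass: end t=986 > t=812? ✓; end t=986 > t=952? ✓; start t=597 > t=911? ✗ → no.
snapshot: end t=595 > t=812? ✗; end t=595 > t=952? ✗; start t=144 > t=911? ✗ → no.
soundcheck: end t=473 > t=812? ✗; end t=473 > t=952? ✗; start t=61 > t=911? ✗ → no.
triage: end t=338 > t=812? ✗; end t=338 > t=952? ✗; start t=148 > t=911? ✗ → no.
Result: none.

none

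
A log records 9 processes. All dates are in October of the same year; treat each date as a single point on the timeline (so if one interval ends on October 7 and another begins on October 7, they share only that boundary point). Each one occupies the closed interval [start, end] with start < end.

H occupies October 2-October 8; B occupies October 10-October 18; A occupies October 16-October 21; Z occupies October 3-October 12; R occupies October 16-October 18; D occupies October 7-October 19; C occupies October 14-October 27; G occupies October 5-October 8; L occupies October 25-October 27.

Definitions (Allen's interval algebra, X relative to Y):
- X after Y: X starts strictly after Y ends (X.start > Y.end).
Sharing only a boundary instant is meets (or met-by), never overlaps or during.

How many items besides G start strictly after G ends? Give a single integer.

Target G = [October 5, October 8].
A [October 16, October 21] → after → counts.
B [October 10, October 18] → after → counts.
C [October 14, October 27] → after → counts.
D [October 7, October 19] → overlapped-by → no.
H [October 2, October 8] → finished-by → no.
L [October 25, October 27] → after → counts.
R [October 16, October 18] → after → counts.
Z [October 3, October 12] → contains → no.
Total: 5.

5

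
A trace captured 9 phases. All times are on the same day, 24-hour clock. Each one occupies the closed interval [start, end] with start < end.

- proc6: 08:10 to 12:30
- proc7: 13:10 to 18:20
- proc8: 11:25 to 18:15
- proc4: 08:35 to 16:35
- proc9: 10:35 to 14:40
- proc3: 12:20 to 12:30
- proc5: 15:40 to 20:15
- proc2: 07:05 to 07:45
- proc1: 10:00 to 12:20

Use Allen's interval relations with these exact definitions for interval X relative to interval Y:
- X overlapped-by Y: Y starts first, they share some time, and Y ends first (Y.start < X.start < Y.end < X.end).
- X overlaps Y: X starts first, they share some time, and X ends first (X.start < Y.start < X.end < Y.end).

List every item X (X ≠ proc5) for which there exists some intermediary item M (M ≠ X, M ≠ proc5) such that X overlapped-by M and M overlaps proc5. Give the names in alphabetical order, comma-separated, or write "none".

Target proc5 = [15:40, 20:15].
Intermediaries M with M overlaps proc5: proc4, proc7, proc8.
Via proc4 — items with X overlapped-by proc4: proc7, proc8.
Via proc7 — items with X overlapped-by proc7: none.
Via proc8 — items with X overlapped-by proc8: proc7.
Union: proc7, proc8.

proc7, proc8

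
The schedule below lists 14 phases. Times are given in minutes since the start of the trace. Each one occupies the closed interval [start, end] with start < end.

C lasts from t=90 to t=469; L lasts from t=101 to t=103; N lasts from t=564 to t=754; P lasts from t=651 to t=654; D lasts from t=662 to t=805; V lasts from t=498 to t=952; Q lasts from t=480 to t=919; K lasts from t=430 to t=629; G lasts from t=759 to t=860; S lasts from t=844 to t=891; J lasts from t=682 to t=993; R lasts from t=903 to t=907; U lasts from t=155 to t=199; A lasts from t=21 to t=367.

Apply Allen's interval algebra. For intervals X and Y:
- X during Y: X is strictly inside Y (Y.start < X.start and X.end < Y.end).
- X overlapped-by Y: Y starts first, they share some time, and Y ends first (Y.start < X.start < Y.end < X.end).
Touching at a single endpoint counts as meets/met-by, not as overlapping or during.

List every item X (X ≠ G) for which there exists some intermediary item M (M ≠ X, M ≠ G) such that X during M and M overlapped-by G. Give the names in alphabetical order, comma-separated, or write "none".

Target G = [t=759, t=860].
Intermediaries M with M overlapped-by G: S.
Via S — items with X during S: none.
Union: none.

none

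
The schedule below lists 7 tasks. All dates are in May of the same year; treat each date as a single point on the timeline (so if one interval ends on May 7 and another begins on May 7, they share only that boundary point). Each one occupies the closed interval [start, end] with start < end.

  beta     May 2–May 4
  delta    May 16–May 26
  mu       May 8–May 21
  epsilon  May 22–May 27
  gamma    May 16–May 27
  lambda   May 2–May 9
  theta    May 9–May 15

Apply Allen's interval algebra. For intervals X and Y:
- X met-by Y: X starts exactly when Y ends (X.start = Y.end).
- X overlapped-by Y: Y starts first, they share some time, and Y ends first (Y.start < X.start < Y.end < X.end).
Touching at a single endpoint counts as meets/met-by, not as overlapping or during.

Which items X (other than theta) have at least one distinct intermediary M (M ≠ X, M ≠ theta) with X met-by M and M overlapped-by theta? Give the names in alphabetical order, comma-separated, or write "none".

none

Target theta = [May 9, May 15].
Intermediaries M with M overlapped-by theta: none.
Union: none.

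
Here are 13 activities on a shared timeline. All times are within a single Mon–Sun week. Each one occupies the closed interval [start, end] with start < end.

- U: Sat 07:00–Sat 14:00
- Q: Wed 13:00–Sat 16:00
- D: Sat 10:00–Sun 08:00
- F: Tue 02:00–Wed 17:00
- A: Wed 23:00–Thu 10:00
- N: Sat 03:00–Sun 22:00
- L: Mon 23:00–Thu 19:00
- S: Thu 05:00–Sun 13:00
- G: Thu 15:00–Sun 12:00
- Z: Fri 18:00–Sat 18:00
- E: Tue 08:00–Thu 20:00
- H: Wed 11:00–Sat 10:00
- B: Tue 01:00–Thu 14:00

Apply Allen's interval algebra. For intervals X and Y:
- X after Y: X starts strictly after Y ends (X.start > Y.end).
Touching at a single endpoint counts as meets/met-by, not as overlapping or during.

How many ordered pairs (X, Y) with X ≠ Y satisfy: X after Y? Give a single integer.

Checking all 156 ordered pairs for relation 'after'; matching pairs in alphabetical order:
(A, F): A after F ✓
(D, A): D after A ✓
(D, B): D after B ✓
(D, E): D after E ✓
(D, F): D after F ✓
(D, L): D after L ✓
(G, A): G after A ✓
(G, B): G after B ✓
(G, F): G after F ✓
(N, A): N after A ✓
(N, B): N after B ✓
(N, E): N after E ✓
(N, F): N after F ✓
(N, L): N after L ✓
(S, F): S after F ✓
(U, A): U after A ✓
(U, B): U after B ✓
(U, E): U after E ✓
(U, F): U after F ✓
(U, L): U after L ✓
(Z, A): Z after A ✓
(Z, B): Z after B ✓
(Z, E): Z after E ✓
(Z, F): Z after F ✓
... plus 1 further pairs not listed.
Count: 25.

25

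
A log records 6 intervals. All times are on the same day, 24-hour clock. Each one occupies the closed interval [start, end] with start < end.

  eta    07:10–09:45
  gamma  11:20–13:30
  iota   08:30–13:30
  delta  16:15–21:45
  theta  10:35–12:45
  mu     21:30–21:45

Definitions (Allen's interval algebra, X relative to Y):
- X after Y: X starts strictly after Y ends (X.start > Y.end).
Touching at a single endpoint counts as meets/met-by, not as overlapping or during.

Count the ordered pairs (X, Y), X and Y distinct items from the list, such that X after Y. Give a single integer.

10

Checking all 30 ordered pairs for relation 'after'; matching pairs in alphabetical order:
(delta, eta): delta after eta ✓
(delta, gamma): delta after gamma ✓
(delta, iota): delta after iota ✓
(delta, theta): delta after theta ✓
(gamma, eta): gamma after eta ✓
(mu, eta): mu after eta ✓
(mu, gamma): mu after gamma ✓
(mu, iota): mu after iota ✓
(mu, theta): mu after theta ✓
(theta, eta): theta after eta ✓
Count: 10.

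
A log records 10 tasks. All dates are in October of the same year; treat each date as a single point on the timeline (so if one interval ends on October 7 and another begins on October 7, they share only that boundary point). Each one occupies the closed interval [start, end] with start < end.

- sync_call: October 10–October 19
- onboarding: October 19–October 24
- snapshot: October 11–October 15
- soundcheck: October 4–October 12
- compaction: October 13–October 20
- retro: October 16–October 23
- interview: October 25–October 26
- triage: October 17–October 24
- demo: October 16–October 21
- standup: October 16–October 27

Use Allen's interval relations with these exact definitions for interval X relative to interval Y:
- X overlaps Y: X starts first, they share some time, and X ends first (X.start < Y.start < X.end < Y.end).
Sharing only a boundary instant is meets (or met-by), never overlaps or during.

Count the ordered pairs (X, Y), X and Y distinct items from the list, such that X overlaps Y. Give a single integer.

17

Checking all 90 ordered pairs for relation 'overlaps'; matching pairs in alphabetical order:
(compaction, demo): compaction overlaps demo ✓
(compaction, onboarding): compaction overlaps onboarding ✓
(compaction, retro): compaction overlaps retro ✓
(compaction, standup): compaction overlaps standup ✓
(compaction, triage): compaction overlaps triage ✓
(demo, onboarding): demo overlaps onboarding ✓
(demo, triage): demo overlaps triage ✓
(retro, onboarding): retro overlaps onboarding ✓
(retro, triage): retro overlaps triage ✓
(snapshot, compaction): snapshot overlaps compaction ✓
(soundcheck, snapshot): soundcheck overlaps snapshot ✓
(soundcheck, sync_call): soundcheck overlaps sync_call ✓
(sync_call, compaction): sync_call overlaps compaction ✓
(sync_call, demo): sync_call overlaps demo ✓
(sync_call, retro): sync_call overlaps retro ✓
(sync_call, standup): sync_call overlaps standup ✓
(sync_call, triage): sync_call overlaps triage ✓
Count: 17.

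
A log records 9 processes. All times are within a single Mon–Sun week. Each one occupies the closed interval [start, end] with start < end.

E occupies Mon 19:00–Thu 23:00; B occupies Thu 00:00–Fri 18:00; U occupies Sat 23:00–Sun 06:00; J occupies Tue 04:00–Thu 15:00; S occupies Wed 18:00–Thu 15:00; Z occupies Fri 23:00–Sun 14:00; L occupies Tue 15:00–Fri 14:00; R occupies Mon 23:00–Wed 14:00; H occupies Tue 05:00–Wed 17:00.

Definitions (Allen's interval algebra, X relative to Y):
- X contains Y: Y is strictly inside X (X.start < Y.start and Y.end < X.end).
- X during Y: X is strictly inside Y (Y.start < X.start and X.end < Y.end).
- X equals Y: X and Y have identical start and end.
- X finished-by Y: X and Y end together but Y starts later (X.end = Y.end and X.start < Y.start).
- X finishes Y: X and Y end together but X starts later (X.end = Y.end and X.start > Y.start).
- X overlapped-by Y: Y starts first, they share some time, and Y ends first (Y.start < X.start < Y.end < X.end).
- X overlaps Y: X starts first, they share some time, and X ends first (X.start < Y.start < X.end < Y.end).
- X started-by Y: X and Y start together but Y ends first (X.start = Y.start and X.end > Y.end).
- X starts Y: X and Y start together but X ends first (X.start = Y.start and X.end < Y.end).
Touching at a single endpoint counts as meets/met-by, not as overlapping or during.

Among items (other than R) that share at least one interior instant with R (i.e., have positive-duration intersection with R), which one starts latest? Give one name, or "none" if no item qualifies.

L

Target R = [Mon 23:00, Wed 14:00].
B [Thu 00:00, Fri 18:00] → after → excluded.
E [Mon 19:00, Thu 23:00] → contains → candidate.
H [Tue 05:00, Wed 17:00] → overlapped-by → candidate.
J [Tue 04:00, Thu 15:00] → overlapped-by → candidate.
L [Tue 15:00, Fri 14:00] → overlapped-by → candidate.
S [Wed 18:00, Thu 15:00] → after → excluded.
U [Sat 23:00, Sun 06:00] → after → excluded.
Z [Fri 23:00, Sun 14:00] → after → excluded.
Among candidates, latest start is Tue 15:00 → L.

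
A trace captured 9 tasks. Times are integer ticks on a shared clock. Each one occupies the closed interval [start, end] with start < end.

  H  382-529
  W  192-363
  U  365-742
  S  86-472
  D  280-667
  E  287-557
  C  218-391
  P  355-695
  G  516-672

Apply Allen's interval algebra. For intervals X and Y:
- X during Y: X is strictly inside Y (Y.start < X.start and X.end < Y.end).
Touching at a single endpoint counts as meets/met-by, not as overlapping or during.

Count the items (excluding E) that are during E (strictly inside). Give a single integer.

1

Target E = [287, 557].
C [218, 391] → overlaps → no.
D [280, 667] → contains → no.
G [516, 672] → overlapped-by → no.
H [382, 529] → during → counts.
P [355, 695] → overlapped-by → no.
S [86, 472] → overlaps → no.
U [365, 742] → overlapped-by → no.
W [192, 363] → overlaps → no.
Total: 1.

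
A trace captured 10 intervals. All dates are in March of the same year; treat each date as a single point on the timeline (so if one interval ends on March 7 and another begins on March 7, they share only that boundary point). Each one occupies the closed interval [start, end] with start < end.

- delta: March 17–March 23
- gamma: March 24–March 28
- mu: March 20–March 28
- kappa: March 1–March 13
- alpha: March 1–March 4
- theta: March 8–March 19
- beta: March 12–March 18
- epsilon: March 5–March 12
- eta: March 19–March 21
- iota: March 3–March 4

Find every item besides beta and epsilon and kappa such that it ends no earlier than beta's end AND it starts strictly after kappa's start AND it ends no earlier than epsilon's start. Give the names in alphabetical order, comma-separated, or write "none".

Conditions: its end is no earlier than beta's end (X.end >= March 18) AND its start is strictly after kappa's start (X.start > March 1) AND its end is no earlier than epsilon's start (X.end >= March 5).
alpha: end March 4 >= March 18? ✗; start March 1 > March 1? ✗; end March 4 >= March 5? ✗ → no.
delta: end March 23 >= March 18? ✓; start March 17 > March 1? ✓; end March 23 >= March 5? ✓ → yes.
eta: end March 21 >= March 18? ✓; start March 19 > March 1? ✓; end March 21 >= March 5? ✓ → yes.
gamma: end March 28 >= March 18? ✓; start March 24 > March 1? ✓; end March 28 >= March 5? ✓ → yes.
iota: end March 4 >= March 18? ✗; start March 3 > March 1? ✓; end March 4 >= March 5? ✗ → no.
mu: end March 28 >= March 18? ✓; start March 20 > March 1? ✓; end March 28 >= March 5? ✓ → yes.
theta: end March 19 >= March 18? ✓; start March 8 > March 1? ✓; end March 19 >= March 5? ✓ → yes.
Result: delta, eta, gamma, mu, theta.

delta, eta, gamma, mu, theta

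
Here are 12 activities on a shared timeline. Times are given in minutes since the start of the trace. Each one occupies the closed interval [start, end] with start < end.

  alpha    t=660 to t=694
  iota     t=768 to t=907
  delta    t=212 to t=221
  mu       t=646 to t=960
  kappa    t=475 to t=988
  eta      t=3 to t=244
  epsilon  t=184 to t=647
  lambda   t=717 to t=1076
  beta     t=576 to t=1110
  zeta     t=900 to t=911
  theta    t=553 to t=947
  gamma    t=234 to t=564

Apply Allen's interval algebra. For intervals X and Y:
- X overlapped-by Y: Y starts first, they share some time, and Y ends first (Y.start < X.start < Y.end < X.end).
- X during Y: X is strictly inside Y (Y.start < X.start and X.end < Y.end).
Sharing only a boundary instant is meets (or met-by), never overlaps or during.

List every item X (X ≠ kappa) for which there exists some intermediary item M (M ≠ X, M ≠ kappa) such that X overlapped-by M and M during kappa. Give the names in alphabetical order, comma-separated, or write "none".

Target kappa = [t=475, t=988].
Intermediaries M with M during kappa: alpha, iota, mu, theta, zeta.
Via alpha — items with X overlapped-by alpha: none.
Via iota — items with X overlapped-by iota: zeta.
Via mu — items with X overlapped-by mu: lambda.
Via theta — items with X overlapped-by theta: beta, lambda, mu.
Via zeta — items with X overlapped-by zeta: none.
Union: beta, lambda, mu, zeta.

beta, lambda, mu, zeta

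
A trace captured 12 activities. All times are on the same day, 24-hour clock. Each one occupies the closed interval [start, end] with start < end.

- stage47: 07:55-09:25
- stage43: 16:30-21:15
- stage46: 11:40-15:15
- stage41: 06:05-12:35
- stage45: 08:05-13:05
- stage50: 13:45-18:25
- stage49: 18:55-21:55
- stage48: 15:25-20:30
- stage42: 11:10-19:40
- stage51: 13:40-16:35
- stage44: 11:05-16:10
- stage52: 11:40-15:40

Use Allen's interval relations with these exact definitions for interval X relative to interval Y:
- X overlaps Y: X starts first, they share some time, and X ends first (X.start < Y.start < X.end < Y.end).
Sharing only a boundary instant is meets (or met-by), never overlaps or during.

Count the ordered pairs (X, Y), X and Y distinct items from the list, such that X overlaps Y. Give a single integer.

Checking all 132 ordered pairs for relation 'overlaps'; matching pairs in alphabetical order:
(stage41, stage42): stage41 overlaps stage42 ✓
(stage41, stage44): stage41 overlaps stage44 ✓
(stage41, stage45): stage41 overlaps stage45 ✓
(stage41, stage46): stage41 overlaps stage46 ✓
(stage41, stage52): stage41 overlaps stage52 ✓
(stage42, stage43): stage42 overlaps stage43 ✓
(stage42, stage48): stage42 overlaps stage48 ✓
(stage42, stage49): stage42 overlaps stage49 ✓
(stage43, stage49): stage43 overlaps stage49 ✓
(stage44, stage42): stage44 overlaps stage42 ✓
(stage44, stage48): stage44 overlaps stage48 ✓
(stage44, stage50): stage44 overlaps stage50 ✓
(stage44, stage51): stage44 overlaps stage51 ✓
(stage45, stage42): stage45 overlaps stage42 ✓
(stage45, stage44): stage45 overlaps stage44 ✓
(stage45, stage46): stage45 overlaps stage46 ✓
(stage45, stage52): stage45 overlaps stage52 ✓
(stage46, stage50): stage46 overlaps stage50 ✓
(stage46, stage51): stage46 overlaps stage51 ✓
(stage47, stage45): stage47 overlaps stage45 ✓
(stage48, stage43): stage48 overlaps stage43 ✓
(stage48, stage49): stage48 overlaps stage49 ✓
(stage50, stage43): stage50 overlaps stage43 ✓
(stage50, stage48): stage50 overlaps stage48 ✓
... plus 6 further pairs not listed.
Count: 30.

30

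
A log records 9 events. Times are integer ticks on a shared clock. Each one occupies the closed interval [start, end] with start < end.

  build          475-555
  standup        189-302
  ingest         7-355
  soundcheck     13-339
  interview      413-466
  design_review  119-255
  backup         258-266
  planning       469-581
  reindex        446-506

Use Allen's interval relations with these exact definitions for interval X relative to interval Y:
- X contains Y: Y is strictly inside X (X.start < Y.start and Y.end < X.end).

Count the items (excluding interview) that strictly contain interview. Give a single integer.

0

Target interview = [413, 466].
backup [258, 266] → before → no.
build [475, 555] → after → no.
design_review [119, 255] → before → no.
ingest [7, 355] → before → no.
planning [469, 581] → after → no.
reindex [446, 506] → overlapped-by → no.
soundcheck [13, 339] → before → no.
standup [189, 302] → before → no.
Total: 0.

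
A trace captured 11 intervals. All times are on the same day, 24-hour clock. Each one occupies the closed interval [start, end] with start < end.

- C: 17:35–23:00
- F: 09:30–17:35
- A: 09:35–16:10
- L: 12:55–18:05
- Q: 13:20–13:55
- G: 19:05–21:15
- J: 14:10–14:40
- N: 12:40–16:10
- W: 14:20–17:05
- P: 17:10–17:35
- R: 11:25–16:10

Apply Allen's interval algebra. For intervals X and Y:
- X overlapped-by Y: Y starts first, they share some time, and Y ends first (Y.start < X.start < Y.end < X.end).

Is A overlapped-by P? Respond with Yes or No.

A = [09:35, 16:10], P = [17:10, 17:35].
Actual relation of A to P: before.
Asked whether 'overlapped-by' holds → No.

No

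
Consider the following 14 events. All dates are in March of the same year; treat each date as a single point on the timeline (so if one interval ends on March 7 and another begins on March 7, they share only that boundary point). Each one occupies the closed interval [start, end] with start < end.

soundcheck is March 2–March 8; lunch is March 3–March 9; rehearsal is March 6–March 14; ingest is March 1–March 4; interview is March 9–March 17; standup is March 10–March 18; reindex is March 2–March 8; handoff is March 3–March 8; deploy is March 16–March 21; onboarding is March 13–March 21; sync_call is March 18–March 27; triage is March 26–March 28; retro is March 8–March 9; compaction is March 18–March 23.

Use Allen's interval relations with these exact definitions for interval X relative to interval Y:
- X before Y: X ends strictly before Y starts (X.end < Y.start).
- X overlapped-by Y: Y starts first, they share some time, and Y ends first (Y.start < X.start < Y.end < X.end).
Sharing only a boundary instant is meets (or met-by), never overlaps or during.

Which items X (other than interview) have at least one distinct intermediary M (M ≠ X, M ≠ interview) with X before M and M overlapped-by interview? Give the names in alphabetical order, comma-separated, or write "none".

Target interview = [March 9, March 17].
Intermediaries M with M overlapped-by interview: deploy, onboarding, standup.
Via deploy — items with X before deploy: handoff, ingest, lunch, rehearsal, reindex, retro, soundcheck.
Via onboarding — items with X before onboarding: handoff, ingest, lunch, reindex, retro, soundcheck.
Via standup — items with X before standup: handoff, ingest, lunch, reindex, retro, soundcheck.
Union: handoff, ingest, lunch, rehearsal, reindex, retro, soundcheck.

handoff, ingest, lunch, rehearsal, reindex, retro, soundcheck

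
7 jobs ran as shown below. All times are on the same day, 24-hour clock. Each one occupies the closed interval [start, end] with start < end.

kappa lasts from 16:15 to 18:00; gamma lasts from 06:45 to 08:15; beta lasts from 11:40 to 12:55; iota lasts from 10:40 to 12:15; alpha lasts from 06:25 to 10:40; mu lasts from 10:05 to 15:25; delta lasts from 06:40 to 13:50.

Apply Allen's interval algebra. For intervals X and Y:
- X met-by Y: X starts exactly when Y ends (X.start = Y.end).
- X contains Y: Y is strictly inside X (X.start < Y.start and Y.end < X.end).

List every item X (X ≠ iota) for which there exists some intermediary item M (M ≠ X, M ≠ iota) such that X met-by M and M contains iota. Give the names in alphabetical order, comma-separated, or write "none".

Target iota = [10:40, 12:15].
Intermediaries M with M contains iota: delta, mu.
Via delta — items with X met-by delta: none.
Via mu — items with X met-by mu: none.
Union: none.

none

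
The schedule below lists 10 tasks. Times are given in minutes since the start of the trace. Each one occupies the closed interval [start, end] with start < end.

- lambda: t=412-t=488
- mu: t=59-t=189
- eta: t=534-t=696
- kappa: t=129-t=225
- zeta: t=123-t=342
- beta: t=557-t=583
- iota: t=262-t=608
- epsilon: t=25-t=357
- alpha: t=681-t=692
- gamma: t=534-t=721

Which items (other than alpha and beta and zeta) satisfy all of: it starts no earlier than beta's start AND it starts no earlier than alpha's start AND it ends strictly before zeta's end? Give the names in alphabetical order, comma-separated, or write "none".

Conditions: its start is no earlier than beta's start (X.start >= t=557) AND its start is no earlier than alpha's start (X.start >= t=681) AND its end is strictly before zeta's end (X.end < t=342).
epsilon: start t=25 >= t=557? ✗; start t=25 >= t=681? ✗; end t=357 < t=342? ✗ → no.
eta: start t=534 >= t=557? ✗; start t=534 >= t=681? ✗; end t=696 < t=342? ✗ → no.
gamma: start t=534 >= t=557? ✗; start t=534 >= t=681? ✗; end t=721 < t=342? ✗ → no.
iota: start t=262 >= t=557? ✗; start t=262 >= t=681? ✗; end t=608 < t=342? ✗ → no.
kappa: start t=129 >= t=557? ✗; start t=129 >= t=681? ✗; end t=225 < t=342? ✓ → no.
lambda: start t=412 >= t=557? ✗; start t=412 >= t=681? ✗; end t=488 < t=342? ✗ → no.
mu: start t=59 >= t=557? ✗; start t=59 >= t=681? ✗; end t=189 < t=342? ✓ → no.
Result: none.

none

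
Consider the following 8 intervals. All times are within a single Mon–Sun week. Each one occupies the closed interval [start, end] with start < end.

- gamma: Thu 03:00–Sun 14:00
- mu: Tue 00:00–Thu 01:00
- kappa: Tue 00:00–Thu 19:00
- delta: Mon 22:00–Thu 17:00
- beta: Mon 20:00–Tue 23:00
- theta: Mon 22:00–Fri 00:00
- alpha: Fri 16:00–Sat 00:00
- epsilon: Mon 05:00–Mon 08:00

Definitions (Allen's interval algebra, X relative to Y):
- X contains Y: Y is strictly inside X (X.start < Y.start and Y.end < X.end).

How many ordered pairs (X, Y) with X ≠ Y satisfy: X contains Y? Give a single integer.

Checking all 56 ordered pairs for relation 'contains'; matching pairs in alphabetical order:
(delta, mu): delta contains mu ✓
(gamma, alpha): gamma contains alpha ✓
(theta, kappa): theta contains kappa ✓
(theta, mu): theta contains mu ✓
Count: 4.

4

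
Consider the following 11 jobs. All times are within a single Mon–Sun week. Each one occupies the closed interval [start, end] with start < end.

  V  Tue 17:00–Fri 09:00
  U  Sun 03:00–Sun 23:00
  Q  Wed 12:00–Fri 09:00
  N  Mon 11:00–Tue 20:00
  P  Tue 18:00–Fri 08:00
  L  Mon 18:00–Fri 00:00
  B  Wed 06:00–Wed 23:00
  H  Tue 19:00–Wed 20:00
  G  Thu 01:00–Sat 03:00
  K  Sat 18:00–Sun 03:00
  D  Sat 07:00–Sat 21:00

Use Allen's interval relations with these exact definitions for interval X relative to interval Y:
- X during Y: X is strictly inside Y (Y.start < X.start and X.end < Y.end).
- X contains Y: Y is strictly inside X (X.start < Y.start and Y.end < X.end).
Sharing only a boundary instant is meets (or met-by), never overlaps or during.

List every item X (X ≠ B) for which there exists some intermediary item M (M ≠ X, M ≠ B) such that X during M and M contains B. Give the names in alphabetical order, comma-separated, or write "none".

Target B = [Wed 06:00, Wed 23:00].
Intermediaries M with M contains B: L, P, V.
Via L — items with X during L: H.
Via P — items with X during P: H.
Via V — items with X during V: H, P.
Union: H, P.

H, P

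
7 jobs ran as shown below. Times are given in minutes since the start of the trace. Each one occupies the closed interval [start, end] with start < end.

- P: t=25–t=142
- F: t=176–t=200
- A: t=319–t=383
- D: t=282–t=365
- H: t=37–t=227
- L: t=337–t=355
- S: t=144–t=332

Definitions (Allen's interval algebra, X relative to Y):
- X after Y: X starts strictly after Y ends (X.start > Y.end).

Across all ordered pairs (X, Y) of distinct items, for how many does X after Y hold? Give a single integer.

Checking all 42 ordered pairs for relation 'after'; matching pairs in alphabetical order:
(A, F): A after F ✓
(A, H): A after H ✓
(A, P): A after P ✓
(D, F): D after F ✓
(D, H): D after H ✓
(D, P): D after P ✓
(F, P): F after P ✓
(L, F): L after F ✓
(L, H): L after H ✓
(L, P): L after P ✓
(L, S): L after S ✓
(S, P): S after P ✓
Count: 12.

12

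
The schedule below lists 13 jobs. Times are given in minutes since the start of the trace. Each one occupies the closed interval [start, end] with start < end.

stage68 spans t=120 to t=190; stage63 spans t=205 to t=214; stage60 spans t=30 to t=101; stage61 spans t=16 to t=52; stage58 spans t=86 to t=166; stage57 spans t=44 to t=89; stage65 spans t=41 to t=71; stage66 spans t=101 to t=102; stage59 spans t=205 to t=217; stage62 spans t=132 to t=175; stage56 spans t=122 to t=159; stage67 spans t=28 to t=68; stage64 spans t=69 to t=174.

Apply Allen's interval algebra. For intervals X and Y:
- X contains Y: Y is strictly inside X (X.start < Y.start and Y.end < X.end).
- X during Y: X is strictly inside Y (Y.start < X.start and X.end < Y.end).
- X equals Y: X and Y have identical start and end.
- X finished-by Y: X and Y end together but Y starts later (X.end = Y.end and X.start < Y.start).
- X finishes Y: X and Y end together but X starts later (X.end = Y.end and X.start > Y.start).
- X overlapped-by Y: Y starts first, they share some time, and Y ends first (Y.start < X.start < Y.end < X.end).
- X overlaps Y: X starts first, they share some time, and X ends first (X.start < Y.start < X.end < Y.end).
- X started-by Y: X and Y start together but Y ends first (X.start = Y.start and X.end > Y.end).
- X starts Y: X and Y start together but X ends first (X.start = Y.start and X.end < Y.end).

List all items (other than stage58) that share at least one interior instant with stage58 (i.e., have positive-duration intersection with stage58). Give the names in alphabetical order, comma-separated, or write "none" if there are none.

Target stage58 = [t=86, t=166].
stage56 [t=122, t=159] → during → yes.
stage57 [t=44, t=89] → overlaps → yes.
stage59 [t=205, t=217] → after → no.
stage60 [t=30, t=101] → overlaps → yes.
stage61 [t=16, t=52] → before → no.
stage62 [t=132, t=175] → overlapped-by → yes.
stage63 [t=205, t=214] → after → no.
stage64 [t=69, t=174] → contains → yes.
stage65 [t=41, t=71] → before → no.
stage66 [t=101, t=102] → during → yes.
stage67 [t=28, t=68] → before → no.
stage68 [t=120, t=190] → overlapped-by → yes.
Result: stage56, stage57, stage60, stage62, stage64, stage66, stage68.

stage56, stage57, stage60, stage62, stage64, stage66, stage68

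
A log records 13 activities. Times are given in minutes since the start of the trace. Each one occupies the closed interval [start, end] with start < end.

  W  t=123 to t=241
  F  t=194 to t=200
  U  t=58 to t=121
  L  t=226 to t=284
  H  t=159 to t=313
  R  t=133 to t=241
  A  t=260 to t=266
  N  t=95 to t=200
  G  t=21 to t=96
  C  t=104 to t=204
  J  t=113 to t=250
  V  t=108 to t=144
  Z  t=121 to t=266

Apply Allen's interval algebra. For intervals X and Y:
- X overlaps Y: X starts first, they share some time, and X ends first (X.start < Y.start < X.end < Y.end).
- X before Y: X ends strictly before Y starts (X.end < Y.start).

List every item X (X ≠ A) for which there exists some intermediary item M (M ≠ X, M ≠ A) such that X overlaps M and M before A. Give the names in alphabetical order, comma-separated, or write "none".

Target A = [t=260, t=266].
Intermediaries M with M before A: C, F, G, J, N, R, U, V, W.
Via C — items with X overlaps C: N, U.
Via F — items with X overlaps F: none.
Via G — items with X overlaps G: none.
Via J — items with X overlaps J: C, N, U, V.
Via N — items with X overlaps N: G, U.
Via R — items with X overlaps R: C, N, V.
Via U — items with X overlaps U: G.
Via V — items with X overlaps V: U.
Via W — items with X overlaps W: C, N, V.
Union: C, G, N, U, V.

C, G, N, U, V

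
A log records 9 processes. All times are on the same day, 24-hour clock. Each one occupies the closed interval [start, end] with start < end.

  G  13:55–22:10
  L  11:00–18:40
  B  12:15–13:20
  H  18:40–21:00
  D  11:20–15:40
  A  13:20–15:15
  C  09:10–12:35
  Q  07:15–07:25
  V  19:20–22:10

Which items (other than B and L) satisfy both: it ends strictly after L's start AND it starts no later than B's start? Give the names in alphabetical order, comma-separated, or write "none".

C, D

Conditions: its end is strictly after L's start (X.end > 11:00) AND its start is no later than B's start (X.start <= 12:15).
A: end 15:15 > 11:00? ✓; start 13:20 <= 12:15? ✗ → no.
C: end 12:35 > 11:00? ✓; start 09:10 <= 12:15? ✓ → yes.
D: end 15:40 > 11:00? ✓; start 11:20 <= 12:15? ✓ → yes.
G: end 22:10 > 11:00? ✓; start 13:55 <= 12:15? ✗ → no.
H: end 21:00 > 11:00? ✓; start 18:40 <= 12:15? ✗ → no.
Q: end 07:25 > 11:00? ✗; start 07:15 <= 12:15? ✓ → no.
V: end 22:10 > 11:00? ✓; start 19:20 <= 12:15? ✗ → no.
Result: C, D.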